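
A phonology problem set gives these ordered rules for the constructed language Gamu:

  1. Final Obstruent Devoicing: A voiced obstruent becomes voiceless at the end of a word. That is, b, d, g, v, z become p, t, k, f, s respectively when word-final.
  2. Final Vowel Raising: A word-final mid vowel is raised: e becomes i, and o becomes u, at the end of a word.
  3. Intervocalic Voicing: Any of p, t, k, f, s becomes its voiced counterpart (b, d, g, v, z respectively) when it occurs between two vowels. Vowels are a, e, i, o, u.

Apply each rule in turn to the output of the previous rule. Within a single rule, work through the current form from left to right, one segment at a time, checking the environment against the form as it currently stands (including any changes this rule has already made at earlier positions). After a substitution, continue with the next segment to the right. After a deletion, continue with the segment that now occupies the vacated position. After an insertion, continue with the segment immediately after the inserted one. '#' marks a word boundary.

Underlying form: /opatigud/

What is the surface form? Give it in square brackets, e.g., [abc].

1 Final Obstruent Devoicing: [opatigud] → [opatigut]
2 Final Vowel Raising: no change — [opatigut]
3 Intervocalic Voicing: [opatigut] → [obadigut]

[obadigut]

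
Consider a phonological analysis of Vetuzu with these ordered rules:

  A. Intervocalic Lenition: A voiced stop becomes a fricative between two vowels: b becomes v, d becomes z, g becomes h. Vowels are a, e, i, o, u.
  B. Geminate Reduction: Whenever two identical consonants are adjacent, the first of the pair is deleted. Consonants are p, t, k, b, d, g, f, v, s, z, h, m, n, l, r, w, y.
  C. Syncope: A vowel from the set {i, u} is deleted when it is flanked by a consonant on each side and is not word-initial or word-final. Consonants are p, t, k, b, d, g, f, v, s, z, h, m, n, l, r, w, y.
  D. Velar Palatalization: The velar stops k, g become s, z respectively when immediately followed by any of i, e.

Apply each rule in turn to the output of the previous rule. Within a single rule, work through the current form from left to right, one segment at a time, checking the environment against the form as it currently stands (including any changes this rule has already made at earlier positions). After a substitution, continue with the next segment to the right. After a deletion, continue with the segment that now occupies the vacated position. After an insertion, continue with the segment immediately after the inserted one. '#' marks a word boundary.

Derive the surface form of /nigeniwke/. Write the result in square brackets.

A Intervocalic Lenition: [nigeniwke] → [niheniwke]
B Geminate Reduction: no change — [niheniwke]
C Syncope: [niheniwke] → [nhenwke]
D Velar Palatalization: [nhenwke] → [nhenwse]

[nhenwse]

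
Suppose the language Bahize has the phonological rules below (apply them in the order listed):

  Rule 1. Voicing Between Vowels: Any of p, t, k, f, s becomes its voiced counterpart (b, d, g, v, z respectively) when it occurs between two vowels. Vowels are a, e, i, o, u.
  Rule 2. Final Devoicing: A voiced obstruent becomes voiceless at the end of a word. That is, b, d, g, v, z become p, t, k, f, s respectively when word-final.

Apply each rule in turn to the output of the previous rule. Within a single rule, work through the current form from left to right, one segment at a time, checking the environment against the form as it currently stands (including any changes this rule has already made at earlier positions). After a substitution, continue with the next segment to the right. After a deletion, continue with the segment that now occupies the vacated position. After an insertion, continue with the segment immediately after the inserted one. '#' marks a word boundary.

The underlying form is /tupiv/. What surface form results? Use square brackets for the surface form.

Rule 1 Voicing Between Vowels: [tupiv] → [tubiv]
Rule 2 Final Devoicing: [tubiv] → [tubif]

[tubif]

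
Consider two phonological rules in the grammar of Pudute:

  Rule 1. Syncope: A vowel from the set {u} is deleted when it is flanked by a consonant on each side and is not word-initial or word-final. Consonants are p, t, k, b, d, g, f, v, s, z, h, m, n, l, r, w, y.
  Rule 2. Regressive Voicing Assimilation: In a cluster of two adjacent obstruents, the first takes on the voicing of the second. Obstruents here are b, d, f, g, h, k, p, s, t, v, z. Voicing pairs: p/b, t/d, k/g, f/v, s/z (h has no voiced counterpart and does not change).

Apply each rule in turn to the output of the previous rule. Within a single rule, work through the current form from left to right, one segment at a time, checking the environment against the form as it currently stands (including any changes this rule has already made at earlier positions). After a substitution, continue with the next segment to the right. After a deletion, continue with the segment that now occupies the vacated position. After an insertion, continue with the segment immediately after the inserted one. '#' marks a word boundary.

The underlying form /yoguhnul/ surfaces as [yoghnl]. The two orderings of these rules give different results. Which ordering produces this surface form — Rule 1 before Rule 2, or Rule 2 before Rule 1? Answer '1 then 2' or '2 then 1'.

2 then 1

Order 1 then 2:
  1 Syncope: [yoguhnul] → [yoghnl]
  2 Regressive Voicing Assimilation: [yoghnl] → [yokhnl]
  result: [yokhnl]
Order 2 then 1:
  2 Regressive Voicing Assimilation: no change — [yoguhnul]
  1 Syncope: [yoguhnul] → [yoghnl]
  result: [yoghnl]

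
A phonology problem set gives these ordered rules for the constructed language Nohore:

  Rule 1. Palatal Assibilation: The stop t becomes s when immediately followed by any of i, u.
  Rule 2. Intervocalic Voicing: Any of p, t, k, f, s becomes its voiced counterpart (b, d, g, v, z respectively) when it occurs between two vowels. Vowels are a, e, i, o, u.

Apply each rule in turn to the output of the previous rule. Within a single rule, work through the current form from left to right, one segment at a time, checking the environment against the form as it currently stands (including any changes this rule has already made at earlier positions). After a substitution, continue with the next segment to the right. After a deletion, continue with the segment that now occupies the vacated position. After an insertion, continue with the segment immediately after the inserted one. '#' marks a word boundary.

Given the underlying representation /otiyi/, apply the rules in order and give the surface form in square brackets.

[oziyi]

Rule 1 Palatal Assibilation: [otiyi] → [osiyi]
Rule 2 Intervocalic Voicing: [osiyi] → [oziyi]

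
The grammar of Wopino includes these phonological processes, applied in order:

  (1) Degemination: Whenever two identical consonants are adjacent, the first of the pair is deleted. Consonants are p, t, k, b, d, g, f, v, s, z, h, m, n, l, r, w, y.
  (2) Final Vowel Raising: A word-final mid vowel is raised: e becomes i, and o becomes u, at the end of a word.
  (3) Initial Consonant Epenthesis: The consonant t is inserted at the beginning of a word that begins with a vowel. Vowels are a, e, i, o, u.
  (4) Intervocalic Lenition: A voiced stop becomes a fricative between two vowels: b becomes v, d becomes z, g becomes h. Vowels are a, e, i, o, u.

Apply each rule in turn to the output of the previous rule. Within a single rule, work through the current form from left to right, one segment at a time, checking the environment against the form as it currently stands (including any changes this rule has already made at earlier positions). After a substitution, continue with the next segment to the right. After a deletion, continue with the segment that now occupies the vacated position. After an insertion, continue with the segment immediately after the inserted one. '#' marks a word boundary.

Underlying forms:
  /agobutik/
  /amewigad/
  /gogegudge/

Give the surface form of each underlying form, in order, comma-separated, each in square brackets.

[tahovutik], [tamewihad], [gohehudgi]

/agobutik/:
  (1) Degemination: no change — [agobutik]
  (2) Final Vowel Raising: no change — [agobutik]
  (3) Initial Consonant Epenthesis: [agobutik] → [tagobutik]
  (4) Intervocalic Lenition: [tagobutik] → [tahovutik]
/amewigad/:
  (1) Degemination: no change — [amewigad]
  (2) Final Vowel Raising: no change — [amewigad]
  (3) Initial Consonant Epenthesis: [amewigad] → [tamewigad]
  (4) Intervocalic Lenition: [tamewigad] → [tamewihad]
/gogegudge/:
  (1) Degemination: no change — [gogegudge]
  (2) Final Vowel Raising: [gogegudge] → [gogegudgi]
  (3) Initial Consonant Epenthesis: no change — [gogegudgi]
  (4) Intervocalic Lenition: [gogegudgi] → [gohehudgi]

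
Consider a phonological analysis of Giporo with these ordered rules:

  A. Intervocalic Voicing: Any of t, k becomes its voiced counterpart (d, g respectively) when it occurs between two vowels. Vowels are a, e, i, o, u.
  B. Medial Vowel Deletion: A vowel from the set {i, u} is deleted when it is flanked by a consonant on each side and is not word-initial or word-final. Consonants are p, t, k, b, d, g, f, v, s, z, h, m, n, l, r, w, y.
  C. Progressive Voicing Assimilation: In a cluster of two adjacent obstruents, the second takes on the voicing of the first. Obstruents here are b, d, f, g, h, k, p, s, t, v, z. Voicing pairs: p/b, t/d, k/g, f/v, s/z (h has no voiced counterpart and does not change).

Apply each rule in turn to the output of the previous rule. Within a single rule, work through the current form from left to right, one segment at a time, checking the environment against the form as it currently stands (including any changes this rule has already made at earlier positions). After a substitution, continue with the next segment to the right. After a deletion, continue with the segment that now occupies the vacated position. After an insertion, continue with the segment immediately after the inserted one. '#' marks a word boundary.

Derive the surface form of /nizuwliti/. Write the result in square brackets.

A Intervocalic Voicing: [nizuwliti] → [nizuwlidi]
B Medial Vowel Deletion: [nizuwlidi] → [nzwldi]
C Progressive Voicing Assimilation: no change — [nzwldi]

[nzwldi]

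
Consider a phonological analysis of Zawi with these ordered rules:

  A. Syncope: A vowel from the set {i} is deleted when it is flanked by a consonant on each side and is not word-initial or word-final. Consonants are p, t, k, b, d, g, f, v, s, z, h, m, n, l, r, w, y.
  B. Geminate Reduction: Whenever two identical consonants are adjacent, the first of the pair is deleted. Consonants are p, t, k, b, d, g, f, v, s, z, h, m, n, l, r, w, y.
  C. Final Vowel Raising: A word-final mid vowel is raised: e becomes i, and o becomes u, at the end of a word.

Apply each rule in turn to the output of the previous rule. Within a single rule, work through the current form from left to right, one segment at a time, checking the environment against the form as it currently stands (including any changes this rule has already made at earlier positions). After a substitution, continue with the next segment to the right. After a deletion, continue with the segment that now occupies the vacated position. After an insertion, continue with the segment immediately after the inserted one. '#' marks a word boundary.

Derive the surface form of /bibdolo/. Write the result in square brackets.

[bdolu]

A Syncope: [bibdolo] → [bbdolo]
B Geminate Reduction: [bbdolo] → [bdolo]
C Final Vowel Raising: [bdolo] → [bdolu]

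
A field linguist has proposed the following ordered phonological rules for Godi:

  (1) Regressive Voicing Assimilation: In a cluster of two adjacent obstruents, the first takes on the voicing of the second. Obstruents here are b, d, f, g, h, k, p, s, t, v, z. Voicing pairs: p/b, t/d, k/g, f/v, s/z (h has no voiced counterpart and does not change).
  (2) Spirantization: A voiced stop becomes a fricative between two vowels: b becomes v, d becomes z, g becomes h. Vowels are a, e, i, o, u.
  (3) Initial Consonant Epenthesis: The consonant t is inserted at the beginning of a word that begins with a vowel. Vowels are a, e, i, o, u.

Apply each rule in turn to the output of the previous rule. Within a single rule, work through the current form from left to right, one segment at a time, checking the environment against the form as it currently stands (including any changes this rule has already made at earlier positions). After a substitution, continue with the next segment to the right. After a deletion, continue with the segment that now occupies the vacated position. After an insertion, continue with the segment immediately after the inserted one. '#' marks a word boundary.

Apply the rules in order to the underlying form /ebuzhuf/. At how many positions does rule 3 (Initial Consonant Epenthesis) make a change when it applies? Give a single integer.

(1) Regressive Voicing Assimilation: [ebuzhuf] → [ebushuf]
(2) Spirantization: [ebushuf] → [evushuf]
(3) Initial Consonant Epenthesis: [evushuf] → [tevushuf]
Rule 3 changed 1 position(s).

1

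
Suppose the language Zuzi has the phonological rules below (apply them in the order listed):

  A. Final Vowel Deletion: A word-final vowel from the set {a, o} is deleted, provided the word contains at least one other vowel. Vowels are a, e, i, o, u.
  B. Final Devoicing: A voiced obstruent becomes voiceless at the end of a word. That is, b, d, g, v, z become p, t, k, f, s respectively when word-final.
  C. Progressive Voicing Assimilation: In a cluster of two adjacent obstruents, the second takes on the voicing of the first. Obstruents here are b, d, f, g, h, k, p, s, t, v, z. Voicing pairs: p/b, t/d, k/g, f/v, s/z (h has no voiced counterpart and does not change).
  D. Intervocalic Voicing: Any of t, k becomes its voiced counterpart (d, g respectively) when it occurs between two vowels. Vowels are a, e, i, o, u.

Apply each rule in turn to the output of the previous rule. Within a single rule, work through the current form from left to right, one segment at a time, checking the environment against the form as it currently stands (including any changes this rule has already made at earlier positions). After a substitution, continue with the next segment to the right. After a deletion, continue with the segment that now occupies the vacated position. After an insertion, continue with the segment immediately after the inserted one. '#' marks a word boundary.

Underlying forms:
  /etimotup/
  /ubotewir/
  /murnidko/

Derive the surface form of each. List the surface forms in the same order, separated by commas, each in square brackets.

[edimodup], [ubodewir], [murnidg]

/etimotup/:
  A Final Vowel Deletion: no change — [etimotup]
  B Final Devoicing: no change — [etimotup]
  C Progressive Voicing Assimilation: no change — [etimotup]
  D Intervocalic Voicing: [etimotup] → [edimodup]
/ubotewir/:
  A Final Vowel Deletion: no change — [ubotewir]
  B Final Devoicing: no change — [ubotewir]
  C Progressive Voicing Assimilation: no change — [ubotewir]
  D Intervocalic Voicing: [ubotewir] → [ubodewir]
/murnidko/:
  A Final Vowel Deletion: [murnidko] → [murnidk]
  B Final Devoicing: no change — [murnidk]
  C Progressive Voicing Assimilation: [murnidk] → [murnidg]
  D Intervocalic Voicing: no change — [murnidg]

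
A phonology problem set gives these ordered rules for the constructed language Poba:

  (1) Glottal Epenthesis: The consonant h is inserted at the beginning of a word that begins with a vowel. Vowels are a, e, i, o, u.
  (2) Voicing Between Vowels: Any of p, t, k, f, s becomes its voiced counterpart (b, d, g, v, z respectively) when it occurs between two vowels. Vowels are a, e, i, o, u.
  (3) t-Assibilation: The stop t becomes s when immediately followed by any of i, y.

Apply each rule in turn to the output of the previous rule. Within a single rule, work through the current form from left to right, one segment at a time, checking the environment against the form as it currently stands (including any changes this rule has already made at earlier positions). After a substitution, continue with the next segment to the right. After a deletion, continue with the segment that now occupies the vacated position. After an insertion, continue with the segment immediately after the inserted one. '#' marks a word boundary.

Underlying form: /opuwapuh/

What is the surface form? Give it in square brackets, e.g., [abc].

[hobuwabuh]

(1) Glottal Epenthesis: [opuwapuh] → [hopuwapuh]
(2) Voicing Between Vowels: [hopuwapuh] → [hobuwabuh]
(3) t-Assibilation: no change — [hobuwabuh]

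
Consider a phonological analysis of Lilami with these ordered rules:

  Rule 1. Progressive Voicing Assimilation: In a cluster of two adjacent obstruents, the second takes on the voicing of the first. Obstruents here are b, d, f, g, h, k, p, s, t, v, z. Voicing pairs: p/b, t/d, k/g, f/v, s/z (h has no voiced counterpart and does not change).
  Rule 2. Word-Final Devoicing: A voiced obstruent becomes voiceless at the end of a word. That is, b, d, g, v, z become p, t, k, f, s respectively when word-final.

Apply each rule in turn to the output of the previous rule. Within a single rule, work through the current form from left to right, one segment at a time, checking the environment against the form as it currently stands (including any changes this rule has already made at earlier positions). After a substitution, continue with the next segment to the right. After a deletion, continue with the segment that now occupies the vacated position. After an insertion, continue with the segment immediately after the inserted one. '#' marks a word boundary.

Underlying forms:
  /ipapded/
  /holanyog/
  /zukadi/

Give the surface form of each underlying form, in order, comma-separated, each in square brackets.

/ipapded/:
  Rule 1 Progressive Voicing Assimilation: [ipapded] → [ipapted]
  Rule 2 Word-Final Devoicing: [ipapted] → [ipaptet]
/holanyog/:
  Rule 1 Progressive Voicing Assimilation: no change — [holanyog]
  Rule 2 Word-Final Devoicing: [holanyog] → [holanyok]
/zukadi/:
  Rule 1 Progressive Voicing Assimilation: no change — [zukadi]
  Rule 2 Word-Final Devoicing: no change — [zukadi]

[ipaptet], [holanyok], [zukadi]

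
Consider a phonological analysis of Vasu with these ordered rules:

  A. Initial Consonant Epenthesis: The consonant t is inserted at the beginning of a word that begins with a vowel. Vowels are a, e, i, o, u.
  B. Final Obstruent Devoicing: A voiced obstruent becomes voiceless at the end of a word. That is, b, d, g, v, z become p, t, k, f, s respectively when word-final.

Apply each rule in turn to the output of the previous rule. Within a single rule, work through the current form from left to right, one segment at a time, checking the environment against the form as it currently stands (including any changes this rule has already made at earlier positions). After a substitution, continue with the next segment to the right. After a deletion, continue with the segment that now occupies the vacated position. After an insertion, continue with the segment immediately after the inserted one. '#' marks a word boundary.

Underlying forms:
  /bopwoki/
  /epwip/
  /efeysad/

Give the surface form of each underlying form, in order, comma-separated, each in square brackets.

[bopwoki], [tepwip], [tefeysat]

/bopwoki/:
  A Initial Consonant Epenthesis: no change — [bopwoki]
  B Final Obstruent Devoicing: no change — [bopwoki]
/epwip/:
  A Initial Consonant Epenthesis: [epwip] → [tepwip]
  B Final Obstruent Devoicing: no change — [tepwip]
/efeysad/:
  A Initial Consonant Epenthesis: [efeysad] → [tefeysad]
  B Final Obstruent Devoicing: [tefeysad] → [tefeysat]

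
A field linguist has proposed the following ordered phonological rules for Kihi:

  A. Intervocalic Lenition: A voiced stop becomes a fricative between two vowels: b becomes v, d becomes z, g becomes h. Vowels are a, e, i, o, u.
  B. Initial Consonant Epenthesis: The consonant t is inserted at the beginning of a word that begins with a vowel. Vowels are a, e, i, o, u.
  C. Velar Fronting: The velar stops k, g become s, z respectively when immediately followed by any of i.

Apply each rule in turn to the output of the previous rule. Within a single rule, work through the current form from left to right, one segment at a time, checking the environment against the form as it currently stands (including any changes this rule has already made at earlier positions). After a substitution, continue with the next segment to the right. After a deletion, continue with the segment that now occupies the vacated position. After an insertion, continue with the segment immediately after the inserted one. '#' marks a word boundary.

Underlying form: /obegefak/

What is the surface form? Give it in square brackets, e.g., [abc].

A Intervocalic Lenition: [obegefak] → [ovehefak]
B Initial Consonant Epenthesis: [ovehefak] → [tovehefak]
C Velar Fronting: no change — [tovehefak]

[tovehefak]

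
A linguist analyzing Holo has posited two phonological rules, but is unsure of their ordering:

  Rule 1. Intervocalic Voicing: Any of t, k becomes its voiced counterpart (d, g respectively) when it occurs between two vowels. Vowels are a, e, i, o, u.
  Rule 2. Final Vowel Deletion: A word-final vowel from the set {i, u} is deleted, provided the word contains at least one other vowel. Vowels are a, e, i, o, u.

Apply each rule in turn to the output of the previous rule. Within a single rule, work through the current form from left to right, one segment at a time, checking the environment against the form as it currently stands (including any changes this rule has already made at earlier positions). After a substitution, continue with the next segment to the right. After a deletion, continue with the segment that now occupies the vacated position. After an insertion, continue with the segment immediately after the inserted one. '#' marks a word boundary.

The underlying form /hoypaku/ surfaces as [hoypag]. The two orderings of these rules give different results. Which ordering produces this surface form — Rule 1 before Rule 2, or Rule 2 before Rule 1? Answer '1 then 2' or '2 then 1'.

Order 1 then 2:
  1 Intervocalic Voicing: [hoypaku] → [hoypagu]
  2 Final Vowel Deletion: [hoypagu] → [hoypag]
  result: [hoypag]
Order 2 then 1:
  2 Final Vowel Deletion: [hoypaku] → [hoypak]
  1 Intervocalic Voicing: no change — [hoypak]
  result: [hoypak]

1 then 2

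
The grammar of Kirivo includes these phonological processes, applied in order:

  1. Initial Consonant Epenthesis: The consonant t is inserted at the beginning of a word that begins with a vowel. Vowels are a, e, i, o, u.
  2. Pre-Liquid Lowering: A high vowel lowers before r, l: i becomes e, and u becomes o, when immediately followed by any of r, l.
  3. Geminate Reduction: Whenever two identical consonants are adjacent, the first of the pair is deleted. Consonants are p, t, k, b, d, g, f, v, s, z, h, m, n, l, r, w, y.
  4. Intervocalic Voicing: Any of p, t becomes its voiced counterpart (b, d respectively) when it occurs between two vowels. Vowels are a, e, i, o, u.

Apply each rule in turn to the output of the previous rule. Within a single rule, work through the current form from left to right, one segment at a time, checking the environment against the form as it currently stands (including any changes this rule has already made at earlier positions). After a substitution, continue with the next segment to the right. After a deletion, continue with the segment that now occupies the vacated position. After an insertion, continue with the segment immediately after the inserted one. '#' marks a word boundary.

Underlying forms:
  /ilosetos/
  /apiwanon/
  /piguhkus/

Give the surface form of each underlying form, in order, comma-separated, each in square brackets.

[telosedos], [tabiwanon], [piguhkus]

/ilosetos/:
  1 Initial Consonant Epenthesis: [ilosetos] → [tilosetos]
  2 Pre-Liquid Lowering: [tilosetos] → [telosetos]
  3 Geminate Reduction: no change — [telosetos]
  4 Intervocalic Voicing: [telosetos] → [telosedos]
/apiwanon/:
  1 Initial Consonant Epenthesis: [apiwanon] → [tapiwanon]
  2 Pre-Liquid Lowering: no change — [tapiwanon]
  3 Geminate Reduction: no change — [tapiwanon]
  4 Intervocalic Voicing: [tapiwanon] → [tabiwanon]
/piguhkus/:
  1 Initial Consonant Epenthesis: no change — [piguhkus]
  2 Pre-Liquid Lowering: no change — [piguhkus]
  3 Geminate Reduction: no change — [piguhkus]
  4 Intervocalic Voicing: no change — [piguhkus]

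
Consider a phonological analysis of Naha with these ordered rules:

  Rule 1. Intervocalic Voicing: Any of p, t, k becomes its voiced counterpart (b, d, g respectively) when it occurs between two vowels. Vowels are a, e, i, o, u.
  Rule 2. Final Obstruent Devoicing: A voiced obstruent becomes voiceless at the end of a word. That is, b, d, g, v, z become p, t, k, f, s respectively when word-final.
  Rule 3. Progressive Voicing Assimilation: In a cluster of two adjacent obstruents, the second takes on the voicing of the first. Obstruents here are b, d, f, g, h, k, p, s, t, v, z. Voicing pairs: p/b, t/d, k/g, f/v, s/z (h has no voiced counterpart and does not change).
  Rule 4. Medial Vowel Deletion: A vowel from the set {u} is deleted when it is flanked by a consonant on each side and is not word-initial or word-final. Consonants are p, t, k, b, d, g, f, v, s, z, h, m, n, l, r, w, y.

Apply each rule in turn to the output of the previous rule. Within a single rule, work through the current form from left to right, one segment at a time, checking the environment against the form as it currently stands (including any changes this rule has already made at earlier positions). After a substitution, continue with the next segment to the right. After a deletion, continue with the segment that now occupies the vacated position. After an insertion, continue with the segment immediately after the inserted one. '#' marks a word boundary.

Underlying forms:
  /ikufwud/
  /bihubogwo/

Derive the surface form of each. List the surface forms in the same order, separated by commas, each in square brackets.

[igfwt], [bihbogwo]

/ikufwud/:
  Rule 1 Intervocalic Voicing: [ikufwud] → [igufwud]
  Rule 2 Final Obstruent Devoicing: [igufwud] → [igufwut]
  Rule 3 Progressive Voicing Assimilation: no change — [igufwut]
  Rule 4 Medial Vowel Deletion: [igufwut] → [igfwt]
/bihubogwo/:
  Rule 1 Intervocalic Voicing: no change — [bihubogwo]
  Rule 2 Final Obstruent Devoicing: no change — [bihubogwo]
  Rule 3 Progressive Voicing Assimilation: no change — [bihubogwo]
  Rule 4 Medial Vowel Deletion: [bihubogwo] → [bihbogwo]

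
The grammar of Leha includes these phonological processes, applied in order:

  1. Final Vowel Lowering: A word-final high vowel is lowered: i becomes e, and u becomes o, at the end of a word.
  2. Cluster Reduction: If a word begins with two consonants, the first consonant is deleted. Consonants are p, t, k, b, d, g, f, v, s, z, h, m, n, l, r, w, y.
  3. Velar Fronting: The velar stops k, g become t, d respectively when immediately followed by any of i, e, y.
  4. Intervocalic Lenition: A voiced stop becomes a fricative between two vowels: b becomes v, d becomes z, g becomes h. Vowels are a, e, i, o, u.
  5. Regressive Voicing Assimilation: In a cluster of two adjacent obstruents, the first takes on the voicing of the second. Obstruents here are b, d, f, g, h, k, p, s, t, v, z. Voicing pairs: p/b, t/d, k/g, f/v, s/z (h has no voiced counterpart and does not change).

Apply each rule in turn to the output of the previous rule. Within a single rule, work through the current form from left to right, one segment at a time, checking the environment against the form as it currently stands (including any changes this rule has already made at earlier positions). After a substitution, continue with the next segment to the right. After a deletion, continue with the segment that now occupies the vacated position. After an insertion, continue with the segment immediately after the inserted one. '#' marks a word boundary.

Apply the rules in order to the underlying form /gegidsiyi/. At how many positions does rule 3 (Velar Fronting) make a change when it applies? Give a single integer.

1 Final Vowel Lowering: [gegidsiyi] → [gegidsiye]
2 Cluster Reduction: no change — [gegidsiye]
3 Velar Fronting: [gegidsiye] → [dedidsiye]
4 Intervocalic Lenition: [dedidsiye] → [dezidsiye]
5 Regressive Voicing Assimilation: [dezidsiye] → [dezitsiye]
Rule 3 changed 2 position(s).

2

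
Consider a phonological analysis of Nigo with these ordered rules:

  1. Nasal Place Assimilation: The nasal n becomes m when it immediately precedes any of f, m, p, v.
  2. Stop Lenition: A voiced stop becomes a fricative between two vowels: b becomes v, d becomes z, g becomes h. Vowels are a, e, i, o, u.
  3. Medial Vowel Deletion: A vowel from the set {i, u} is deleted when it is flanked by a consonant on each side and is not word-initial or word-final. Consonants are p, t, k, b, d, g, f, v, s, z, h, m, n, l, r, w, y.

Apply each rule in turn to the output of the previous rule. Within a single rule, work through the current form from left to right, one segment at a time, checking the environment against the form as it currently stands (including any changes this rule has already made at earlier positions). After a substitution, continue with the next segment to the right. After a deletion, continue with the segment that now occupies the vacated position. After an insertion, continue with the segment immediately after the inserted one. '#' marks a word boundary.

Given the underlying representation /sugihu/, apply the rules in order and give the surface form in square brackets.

1 Nasal Place Assimilation: no change — [sugihu]
2 Stop Lenition: [sugihu] → [suhihu]
3 Medial Vowel Deletion: [suhihu] → [shhu]

[shhu]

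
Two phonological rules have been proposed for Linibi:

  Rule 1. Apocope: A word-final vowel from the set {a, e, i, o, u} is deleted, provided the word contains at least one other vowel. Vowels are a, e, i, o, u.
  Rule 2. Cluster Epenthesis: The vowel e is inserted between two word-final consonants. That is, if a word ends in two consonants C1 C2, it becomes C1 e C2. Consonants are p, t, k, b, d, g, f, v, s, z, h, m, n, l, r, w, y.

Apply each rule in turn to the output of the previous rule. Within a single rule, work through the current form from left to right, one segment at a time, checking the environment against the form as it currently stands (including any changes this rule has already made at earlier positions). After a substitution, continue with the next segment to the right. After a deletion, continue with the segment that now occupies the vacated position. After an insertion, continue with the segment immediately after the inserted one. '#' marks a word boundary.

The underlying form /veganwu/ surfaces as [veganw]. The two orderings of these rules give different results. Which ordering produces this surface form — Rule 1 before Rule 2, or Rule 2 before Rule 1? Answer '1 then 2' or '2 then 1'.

Order 1 then 2:
  1 Apocope: [veganwu] → [veganw]
  2 Cluster Epenthesis: [veganw] → [veganew]
  result: [veganew]
Order 2 then 1:
  2 Cluster Epenthesis: no change — [veganwu]
  1 Apocope: [veganwu] → [veganw]
  result: [veganw]

2 then 1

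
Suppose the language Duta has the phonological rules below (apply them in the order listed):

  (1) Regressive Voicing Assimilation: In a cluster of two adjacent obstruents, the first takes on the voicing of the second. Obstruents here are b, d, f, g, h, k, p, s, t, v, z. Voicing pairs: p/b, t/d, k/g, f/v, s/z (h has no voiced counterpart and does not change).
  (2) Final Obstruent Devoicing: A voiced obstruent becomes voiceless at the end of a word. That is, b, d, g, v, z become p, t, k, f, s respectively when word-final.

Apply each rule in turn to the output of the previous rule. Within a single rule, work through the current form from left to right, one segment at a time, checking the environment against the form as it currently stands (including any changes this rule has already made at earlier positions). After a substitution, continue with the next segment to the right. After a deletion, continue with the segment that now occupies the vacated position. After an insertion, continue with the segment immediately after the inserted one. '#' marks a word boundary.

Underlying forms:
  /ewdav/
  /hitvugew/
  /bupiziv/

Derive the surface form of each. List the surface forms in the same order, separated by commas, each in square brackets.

[ewdaf], [hidvugew], [bupizif]

/ewdav/:
  (1) Regressive Voicing Assimilation: no change — [ewdav]
  (2) Final Obstruent Devoicing: [ewdav] → [ewdaf]
/hitvugew/:
  (1) Regressive Voicing Assimilation: [hitvugew] → [hidvugew]
  (2) Final Obstruent Devoicing: no change — [hidvugew]
/bupiziv/:
  (1) Regressive Voicing Assimilation: no change — [bupiziv]
  (2) Final Obstruent Devoicing: [bupiziv] → [bupizif]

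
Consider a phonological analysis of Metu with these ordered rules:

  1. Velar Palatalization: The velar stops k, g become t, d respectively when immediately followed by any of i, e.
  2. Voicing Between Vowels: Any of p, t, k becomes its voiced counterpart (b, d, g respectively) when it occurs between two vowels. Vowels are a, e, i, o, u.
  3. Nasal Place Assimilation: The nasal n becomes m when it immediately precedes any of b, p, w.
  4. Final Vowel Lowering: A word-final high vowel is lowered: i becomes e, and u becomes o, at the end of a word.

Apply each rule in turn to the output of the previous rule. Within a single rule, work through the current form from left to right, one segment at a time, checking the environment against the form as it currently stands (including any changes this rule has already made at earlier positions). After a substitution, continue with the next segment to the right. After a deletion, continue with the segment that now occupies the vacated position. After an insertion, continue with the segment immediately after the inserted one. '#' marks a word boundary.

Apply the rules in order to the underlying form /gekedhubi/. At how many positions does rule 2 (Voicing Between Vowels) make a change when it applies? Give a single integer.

1

1 Velar Palatalization: [gekedhubi] → [detedhubi]
2 Voicing Between Vowels: [detedhubi] → [dededhubi]
3 Nasal Place Assimilation: no change — [dededhubi]
4 Final Vowel Lowering: [dededhubi] → [dededhube]
Rule 2 changed 1 position(s).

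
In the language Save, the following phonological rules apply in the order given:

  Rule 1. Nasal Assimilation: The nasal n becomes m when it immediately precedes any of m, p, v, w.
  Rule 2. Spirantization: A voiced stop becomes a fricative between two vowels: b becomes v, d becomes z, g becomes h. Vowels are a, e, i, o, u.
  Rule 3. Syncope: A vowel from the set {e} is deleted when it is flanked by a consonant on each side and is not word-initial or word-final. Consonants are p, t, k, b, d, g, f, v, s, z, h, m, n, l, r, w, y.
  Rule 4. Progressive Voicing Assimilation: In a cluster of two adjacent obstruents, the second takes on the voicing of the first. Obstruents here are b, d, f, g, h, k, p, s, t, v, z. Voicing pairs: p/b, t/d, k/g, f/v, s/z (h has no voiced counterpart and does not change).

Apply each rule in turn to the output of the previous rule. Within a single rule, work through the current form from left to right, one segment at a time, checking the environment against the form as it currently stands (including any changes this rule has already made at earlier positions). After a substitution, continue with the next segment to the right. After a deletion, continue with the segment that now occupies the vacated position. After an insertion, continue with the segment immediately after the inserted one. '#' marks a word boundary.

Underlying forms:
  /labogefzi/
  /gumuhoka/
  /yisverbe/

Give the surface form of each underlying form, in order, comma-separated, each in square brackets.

/labogefzi/:
  Rule 1 Nasal Assimilation: no change — [labogefzi]
  Rule 2 Spirantization: [labogefzi] → [lavohefzi]
  Rule 3 Syncope: [lavohefzi] → [lavohfzi]
  Rule 4 Progressive Voicing Assimilation: [lavohfzi] → [lavohfsi]
/gumuhoka/:
  Rule 1 Nasal Assimilation: no change — [gumuhoka]
  Rule 2 Spirantization: no change — [gumuhoka]
  Rule 3 Syncope: no change — [gumuhoka]
  Rule 4 Progressive Voicing Assimilation: no change — [gumuhoka]
/yisverbe/:
  Rule 1 Nasal Assimilation: no change — [yisverbe]
  Rule 2 Spirantization: no change — [yisverbe]
  Rule 3 Syncope: [yisverbe] → [yisvrbe]
  Rule 4 Progressive Voicing Assimilation: [yisvrbe] → [yisfrbe]

[lavohfsi], [gumuhoka], [yisfrbe]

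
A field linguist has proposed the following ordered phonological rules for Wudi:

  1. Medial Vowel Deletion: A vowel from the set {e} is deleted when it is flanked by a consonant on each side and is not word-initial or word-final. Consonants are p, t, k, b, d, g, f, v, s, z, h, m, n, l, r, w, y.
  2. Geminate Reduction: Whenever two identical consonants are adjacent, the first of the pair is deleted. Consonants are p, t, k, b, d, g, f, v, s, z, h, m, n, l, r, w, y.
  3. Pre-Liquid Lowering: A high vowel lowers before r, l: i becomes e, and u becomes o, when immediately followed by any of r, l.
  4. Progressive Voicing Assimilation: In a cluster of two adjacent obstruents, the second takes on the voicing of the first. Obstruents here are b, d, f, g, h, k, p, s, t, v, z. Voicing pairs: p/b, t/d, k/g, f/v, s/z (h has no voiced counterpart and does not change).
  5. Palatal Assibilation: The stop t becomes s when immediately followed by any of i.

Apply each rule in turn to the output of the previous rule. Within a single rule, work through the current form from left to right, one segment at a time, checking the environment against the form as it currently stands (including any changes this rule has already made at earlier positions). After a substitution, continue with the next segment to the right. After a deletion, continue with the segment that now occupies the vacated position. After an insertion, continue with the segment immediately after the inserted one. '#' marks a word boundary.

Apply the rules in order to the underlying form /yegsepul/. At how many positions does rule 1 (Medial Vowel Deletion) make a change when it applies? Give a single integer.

2

1 Medial Vowel Deletion: [yegsepul] → [ygspul]
2 Geminate Reduction: no change — [ygspul]
3 Pre-Liquid Lowering: [ygspul] → [ygspol]
4 Progressive Voicing Assimilation: [ygspol] → [ygzbol]
5 Palatal Assibilation: no change — [ygzbol]
Rule 1 changed 2 position(s).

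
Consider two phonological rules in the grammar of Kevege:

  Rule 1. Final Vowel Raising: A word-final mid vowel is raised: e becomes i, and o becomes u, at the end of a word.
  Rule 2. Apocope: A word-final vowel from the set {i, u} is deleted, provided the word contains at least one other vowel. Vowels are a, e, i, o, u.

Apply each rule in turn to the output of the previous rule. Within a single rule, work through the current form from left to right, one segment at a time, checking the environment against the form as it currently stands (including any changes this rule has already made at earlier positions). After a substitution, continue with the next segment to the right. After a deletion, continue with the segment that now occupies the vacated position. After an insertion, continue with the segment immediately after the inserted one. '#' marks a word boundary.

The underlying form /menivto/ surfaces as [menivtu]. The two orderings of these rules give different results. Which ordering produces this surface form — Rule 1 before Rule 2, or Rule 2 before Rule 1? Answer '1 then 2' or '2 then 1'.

Order 1 then 2:
  1 Final Vowel Raising: [menivto] → [menivtu]
  2 Apocope: [menivtu] → [menivt]
  result: [menivt]
Order 2 then 1:
  2 Apocope: no change — [menivto]
  1 Final Vowel Raising: [menivto] → [menivtu]
  result: [menivtu]

2 then 1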